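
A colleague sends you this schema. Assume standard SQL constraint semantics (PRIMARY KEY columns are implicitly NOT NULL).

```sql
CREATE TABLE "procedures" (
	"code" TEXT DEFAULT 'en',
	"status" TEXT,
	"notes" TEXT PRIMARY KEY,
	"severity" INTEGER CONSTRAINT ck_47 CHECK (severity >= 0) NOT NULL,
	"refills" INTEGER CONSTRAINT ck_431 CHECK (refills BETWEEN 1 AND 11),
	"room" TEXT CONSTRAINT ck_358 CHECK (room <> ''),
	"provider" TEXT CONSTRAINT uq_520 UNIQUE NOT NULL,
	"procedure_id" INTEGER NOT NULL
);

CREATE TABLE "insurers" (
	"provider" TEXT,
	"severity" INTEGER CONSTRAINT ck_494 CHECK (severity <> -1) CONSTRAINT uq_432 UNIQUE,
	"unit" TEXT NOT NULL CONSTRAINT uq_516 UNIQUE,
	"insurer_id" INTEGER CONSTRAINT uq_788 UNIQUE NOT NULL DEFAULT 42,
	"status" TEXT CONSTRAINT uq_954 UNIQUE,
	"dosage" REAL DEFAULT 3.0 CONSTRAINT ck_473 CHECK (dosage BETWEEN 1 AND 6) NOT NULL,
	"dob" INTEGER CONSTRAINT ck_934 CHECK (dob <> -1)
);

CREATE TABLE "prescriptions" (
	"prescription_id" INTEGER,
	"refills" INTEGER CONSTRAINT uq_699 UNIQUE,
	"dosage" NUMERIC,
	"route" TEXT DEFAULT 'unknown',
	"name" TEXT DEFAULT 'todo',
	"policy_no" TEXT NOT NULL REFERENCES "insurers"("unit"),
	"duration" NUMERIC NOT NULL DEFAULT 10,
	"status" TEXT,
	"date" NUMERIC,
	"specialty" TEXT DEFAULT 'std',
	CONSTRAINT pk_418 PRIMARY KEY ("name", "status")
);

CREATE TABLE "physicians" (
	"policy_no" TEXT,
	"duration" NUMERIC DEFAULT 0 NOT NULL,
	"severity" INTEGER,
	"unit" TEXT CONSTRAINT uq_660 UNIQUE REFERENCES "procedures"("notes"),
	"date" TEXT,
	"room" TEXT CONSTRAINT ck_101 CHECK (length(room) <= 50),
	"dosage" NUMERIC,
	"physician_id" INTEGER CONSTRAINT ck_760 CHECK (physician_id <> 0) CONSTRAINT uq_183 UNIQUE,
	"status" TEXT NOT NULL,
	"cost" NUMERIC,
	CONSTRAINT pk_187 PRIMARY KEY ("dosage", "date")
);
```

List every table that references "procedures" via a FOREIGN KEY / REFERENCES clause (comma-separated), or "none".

physicians

- physicians.unit references procedures(notes).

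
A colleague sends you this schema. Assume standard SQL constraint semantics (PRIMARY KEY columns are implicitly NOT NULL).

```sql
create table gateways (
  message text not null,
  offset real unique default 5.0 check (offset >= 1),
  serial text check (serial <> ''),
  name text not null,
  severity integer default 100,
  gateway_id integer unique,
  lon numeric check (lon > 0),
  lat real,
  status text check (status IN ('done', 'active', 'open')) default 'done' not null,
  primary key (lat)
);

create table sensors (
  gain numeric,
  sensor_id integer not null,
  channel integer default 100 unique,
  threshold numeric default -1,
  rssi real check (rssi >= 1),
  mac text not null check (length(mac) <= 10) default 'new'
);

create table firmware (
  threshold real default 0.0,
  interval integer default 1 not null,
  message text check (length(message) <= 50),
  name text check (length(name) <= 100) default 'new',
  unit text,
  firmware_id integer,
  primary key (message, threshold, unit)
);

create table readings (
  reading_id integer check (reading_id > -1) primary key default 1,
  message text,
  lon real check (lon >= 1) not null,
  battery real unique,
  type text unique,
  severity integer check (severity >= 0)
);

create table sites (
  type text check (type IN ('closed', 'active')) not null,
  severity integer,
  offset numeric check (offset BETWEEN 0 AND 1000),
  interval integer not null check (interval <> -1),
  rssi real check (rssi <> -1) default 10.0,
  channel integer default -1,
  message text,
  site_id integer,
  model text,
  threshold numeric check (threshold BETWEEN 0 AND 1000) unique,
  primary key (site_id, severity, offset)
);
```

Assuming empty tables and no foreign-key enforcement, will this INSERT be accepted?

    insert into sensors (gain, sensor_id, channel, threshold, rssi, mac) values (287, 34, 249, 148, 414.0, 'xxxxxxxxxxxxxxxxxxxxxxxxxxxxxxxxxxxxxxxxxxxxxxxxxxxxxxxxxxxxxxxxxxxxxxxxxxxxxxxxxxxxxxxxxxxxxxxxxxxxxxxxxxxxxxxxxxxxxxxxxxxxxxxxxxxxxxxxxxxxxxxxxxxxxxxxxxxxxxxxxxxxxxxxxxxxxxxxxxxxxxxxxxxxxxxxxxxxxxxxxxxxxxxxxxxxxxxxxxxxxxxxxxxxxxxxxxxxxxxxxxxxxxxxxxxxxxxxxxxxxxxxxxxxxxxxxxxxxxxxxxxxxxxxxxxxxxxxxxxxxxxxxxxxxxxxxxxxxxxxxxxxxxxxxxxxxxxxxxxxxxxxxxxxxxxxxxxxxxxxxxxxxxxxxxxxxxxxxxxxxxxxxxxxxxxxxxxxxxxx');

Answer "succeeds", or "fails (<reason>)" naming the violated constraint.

fails (CHECK on mac)

The value 'xxxxxxxxxxxxxxxxxxxxxxxxxxxxxxxxxxxxxxxxxxxxxxxxxxxxxxxxxxxxxxxxxxxxxxxxxxxxxxxxxxxxxxxxxxxxxxxxxxxxxxxxxxxxxxxxxxxxxxxxxxxxxxxxxxxxxxxxxxxxxxxxxxxxxxxxxxxxxxxxxxxxxxxxxxxxxxxxxxxxxxxxxxxxxxxxxxxxxxxxxxxxxxxxxxxxxxxxxxxxxxxxxxxxxxxxxxxxxxxxxxxxxxxxxxxxxxxxxxxxxxxxxxxxxxxxxxxxxxxxxxxxxxxxxxxxxxxxxxxxxxxxxxxxxxxxxxxxxxxxxxxxxxxxxxxxxxxxxxxxxxxxxxxxxxxxxxxxxxxxxxxxxxxxxxxxxxxxxxxxxxxxxxxxxxxxxxxxxxxx' for mac violates CHECK (length(mac) <= 10).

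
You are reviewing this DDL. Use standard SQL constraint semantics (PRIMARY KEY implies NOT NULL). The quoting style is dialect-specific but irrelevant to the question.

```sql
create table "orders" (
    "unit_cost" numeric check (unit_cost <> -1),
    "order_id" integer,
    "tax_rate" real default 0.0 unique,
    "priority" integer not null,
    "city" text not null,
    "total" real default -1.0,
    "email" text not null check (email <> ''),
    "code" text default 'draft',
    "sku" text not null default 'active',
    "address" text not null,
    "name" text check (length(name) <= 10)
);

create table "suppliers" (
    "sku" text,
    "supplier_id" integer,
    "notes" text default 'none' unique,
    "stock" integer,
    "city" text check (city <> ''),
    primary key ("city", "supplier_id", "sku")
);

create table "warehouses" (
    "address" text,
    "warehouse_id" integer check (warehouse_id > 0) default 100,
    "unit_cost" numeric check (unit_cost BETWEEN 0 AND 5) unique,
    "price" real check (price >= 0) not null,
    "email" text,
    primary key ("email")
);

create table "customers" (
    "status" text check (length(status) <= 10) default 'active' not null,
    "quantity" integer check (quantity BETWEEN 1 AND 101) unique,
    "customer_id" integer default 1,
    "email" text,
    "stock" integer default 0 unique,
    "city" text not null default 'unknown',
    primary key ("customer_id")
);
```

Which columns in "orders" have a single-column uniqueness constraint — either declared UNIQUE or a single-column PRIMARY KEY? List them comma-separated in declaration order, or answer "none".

- unit_cost: no UNIQUE or single-column PK constraint.
- order_id: no UNIQUE or single-column PK constraint.
- tax_rate: declared UNIQUE → unique.
- priority: no UNIQUE or single-column PK constraint.
- city: no UNIQUE or single-column PK constraint.
- total: no UNIQUE or single-column PK constraint.
- email: no UNIQUE or single-column PK constraint.
- code: no UNIQUE or single-column PK constraint.
- sku: no UNIQUE or single-column PK constraint.
- address: no UNIQUE or single-column PK constraint.
- name: no UNIQUE or single-column PK constraint.

tax_rate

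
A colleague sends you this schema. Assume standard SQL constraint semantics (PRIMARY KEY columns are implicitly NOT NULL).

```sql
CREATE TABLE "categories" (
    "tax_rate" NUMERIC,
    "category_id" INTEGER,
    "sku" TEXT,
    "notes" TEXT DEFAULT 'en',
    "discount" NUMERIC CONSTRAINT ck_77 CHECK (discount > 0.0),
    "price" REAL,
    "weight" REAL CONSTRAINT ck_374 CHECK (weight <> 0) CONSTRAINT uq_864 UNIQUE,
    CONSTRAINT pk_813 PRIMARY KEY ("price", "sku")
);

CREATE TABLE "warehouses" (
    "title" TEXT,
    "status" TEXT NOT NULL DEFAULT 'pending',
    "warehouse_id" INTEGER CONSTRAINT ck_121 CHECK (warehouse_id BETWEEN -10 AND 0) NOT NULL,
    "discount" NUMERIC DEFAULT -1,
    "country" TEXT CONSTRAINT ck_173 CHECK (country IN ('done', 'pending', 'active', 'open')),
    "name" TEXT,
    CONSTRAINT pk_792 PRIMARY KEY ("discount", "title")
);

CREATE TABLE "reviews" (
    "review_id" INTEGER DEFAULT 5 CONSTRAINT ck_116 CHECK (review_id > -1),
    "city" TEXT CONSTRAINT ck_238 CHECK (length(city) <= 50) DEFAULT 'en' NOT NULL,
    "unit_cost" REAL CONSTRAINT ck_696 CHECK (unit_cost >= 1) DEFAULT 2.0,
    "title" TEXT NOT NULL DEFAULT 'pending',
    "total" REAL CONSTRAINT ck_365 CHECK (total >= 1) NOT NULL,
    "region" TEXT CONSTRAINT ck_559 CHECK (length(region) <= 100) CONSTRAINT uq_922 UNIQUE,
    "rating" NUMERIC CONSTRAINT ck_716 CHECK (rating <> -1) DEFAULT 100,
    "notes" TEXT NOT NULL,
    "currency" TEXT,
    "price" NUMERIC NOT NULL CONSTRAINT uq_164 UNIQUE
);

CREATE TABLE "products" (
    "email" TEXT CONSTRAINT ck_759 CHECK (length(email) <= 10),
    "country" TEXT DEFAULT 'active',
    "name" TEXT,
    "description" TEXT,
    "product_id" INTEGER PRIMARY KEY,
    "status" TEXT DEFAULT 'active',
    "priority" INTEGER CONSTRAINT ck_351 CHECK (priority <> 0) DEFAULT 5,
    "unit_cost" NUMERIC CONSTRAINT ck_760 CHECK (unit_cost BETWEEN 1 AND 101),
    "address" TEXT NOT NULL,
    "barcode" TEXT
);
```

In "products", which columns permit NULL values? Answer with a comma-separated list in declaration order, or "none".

email, country, name, description, status, priority, unit_cost, barcode

- email: CHECK does not forbid NULL (a CHECK constraint passes when its expression is NULL) → nullable.
- country: DEFAULT only fills an omitted column; an explicit NULL is still allowed → nullable.
- name: no NOT NULL constraint applies → nullable.
- description: no NOT NULL constraint applies → nullable.
- product_id: part of the PRIMARY KEY, which implies NOT NULL → not nullable.
- status: DEFAULT only fills an omitted column; an explicit NULL is still allowed → nullable.
- priority: CHECK does not forbid NULL (a CHECK constraint passes when its expression is NULL) → nullable.
- unit_cost: CHECK does not forbid NULL (a CHECK constraint passes when its expression is NULL) → nullable.
- address: declared NOT NULL → not nullable.
- barcode: no NOT NULL constraint applies → nullable.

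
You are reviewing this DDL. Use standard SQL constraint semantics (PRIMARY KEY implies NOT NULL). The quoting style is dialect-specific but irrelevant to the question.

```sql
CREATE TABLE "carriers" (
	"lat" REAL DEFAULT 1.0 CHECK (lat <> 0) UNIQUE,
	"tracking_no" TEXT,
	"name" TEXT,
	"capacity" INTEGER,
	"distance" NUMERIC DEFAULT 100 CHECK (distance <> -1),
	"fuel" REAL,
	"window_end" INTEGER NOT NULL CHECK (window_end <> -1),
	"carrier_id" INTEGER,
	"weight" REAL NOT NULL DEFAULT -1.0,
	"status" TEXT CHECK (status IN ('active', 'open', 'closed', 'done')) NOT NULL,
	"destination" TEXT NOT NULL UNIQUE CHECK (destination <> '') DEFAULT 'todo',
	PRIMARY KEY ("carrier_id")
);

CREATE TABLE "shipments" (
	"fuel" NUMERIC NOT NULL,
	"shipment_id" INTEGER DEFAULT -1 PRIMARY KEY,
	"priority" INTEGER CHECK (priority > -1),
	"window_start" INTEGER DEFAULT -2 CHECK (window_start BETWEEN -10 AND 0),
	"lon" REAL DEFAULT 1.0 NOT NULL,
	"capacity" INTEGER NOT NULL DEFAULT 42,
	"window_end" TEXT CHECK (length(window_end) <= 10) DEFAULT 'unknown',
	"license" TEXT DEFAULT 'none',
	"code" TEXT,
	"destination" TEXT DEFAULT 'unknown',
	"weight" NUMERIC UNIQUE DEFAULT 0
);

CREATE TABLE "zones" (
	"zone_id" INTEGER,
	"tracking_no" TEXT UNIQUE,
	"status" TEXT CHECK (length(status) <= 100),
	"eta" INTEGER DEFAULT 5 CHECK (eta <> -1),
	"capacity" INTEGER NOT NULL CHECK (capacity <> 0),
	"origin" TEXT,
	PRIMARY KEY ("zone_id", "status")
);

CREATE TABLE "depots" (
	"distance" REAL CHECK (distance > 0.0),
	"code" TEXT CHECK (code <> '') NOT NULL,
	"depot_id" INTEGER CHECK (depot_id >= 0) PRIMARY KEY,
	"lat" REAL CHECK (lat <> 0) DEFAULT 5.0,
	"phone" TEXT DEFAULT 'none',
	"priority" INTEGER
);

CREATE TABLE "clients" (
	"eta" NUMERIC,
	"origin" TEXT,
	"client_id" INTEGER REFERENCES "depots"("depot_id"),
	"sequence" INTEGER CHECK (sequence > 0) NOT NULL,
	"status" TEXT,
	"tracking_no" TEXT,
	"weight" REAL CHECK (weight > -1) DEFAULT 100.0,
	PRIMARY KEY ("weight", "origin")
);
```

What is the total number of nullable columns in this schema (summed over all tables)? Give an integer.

24

carriers: 6 nullable (lat, tracking_no, name, capacity, distance, fuel — PK (carrier_id) and explicit NOT NULL columns excluded).
shipments: 7 nullable (priority, window_start, window_end, license, code, destination, weight — PK (shipment_id) and explicit NOT NULL columns excluded).
zones: 3 nullable (tracking_no, eta, origin — PK (zone_id, status) and explicit NOT NULL columns excluded).
depots: 4 nullable (distance, lat, phone, priority — PK (depot_id) and explicit NOT NULL columns excluded).
clients: 4 nullable (eta, client_id, status, tracking_no — PK (weight, origin) and explicit NOT NULL columns excluded).
Total: 6 + 7 + 3 + 4 + 4 = 24.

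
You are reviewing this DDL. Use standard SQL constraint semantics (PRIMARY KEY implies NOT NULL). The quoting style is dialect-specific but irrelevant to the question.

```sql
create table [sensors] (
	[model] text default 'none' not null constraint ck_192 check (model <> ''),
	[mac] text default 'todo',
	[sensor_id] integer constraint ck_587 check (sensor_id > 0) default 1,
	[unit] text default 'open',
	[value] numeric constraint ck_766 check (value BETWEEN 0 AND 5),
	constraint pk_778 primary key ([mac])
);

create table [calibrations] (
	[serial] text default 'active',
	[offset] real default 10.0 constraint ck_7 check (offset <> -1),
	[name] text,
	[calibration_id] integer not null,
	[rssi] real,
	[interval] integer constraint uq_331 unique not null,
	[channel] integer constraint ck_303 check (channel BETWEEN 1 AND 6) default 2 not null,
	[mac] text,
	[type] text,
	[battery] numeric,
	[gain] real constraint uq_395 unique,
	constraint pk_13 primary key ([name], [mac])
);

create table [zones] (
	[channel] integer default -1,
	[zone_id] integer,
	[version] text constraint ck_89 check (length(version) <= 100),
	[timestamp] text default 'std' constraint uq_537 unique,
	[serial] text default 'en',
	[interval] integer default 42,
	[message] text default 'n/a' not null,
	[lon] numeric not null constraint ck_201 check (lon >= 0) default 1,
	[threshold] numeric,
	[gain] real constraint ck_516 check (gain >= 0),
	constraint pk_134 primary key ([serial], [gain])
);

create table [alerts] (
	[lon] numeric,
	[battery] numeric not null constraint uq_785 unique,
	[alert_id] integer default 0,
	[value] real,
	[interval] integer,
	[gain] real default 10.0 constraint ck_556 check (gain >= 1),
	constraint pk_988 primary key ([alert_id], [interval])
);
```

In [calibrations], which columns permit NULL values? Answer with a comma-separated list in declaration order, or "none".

serial, offset, rssi, type, battery, gain

- serial: DEFAULT only fills an omitted column; an explicit NULL is still allowed → nullable.
- offset: CHECK does not forbid NULL (a CHECK constraint passes when its expression is NULL) → nullable.
- name: part of the PRIMARY KEY, which implies NOT NULL → not nullable.
- calibration_id: declared NOT NULL → not nullable.
- rssi: no NOT NULL constraint applies → nullable.
- interval: declared NOT NULL → not nullable.
- channel: declared NOT NULL → not nullable.
- mac: part of the PRIMARY KEY, which implies NOT NULL → not nullable.
- type: no NOT NULL constraint applies → nullable.
- battery: no NOT NULL constraint applies → nullable.
- gain: UNIQUE does not imply NOT NULL → nullable.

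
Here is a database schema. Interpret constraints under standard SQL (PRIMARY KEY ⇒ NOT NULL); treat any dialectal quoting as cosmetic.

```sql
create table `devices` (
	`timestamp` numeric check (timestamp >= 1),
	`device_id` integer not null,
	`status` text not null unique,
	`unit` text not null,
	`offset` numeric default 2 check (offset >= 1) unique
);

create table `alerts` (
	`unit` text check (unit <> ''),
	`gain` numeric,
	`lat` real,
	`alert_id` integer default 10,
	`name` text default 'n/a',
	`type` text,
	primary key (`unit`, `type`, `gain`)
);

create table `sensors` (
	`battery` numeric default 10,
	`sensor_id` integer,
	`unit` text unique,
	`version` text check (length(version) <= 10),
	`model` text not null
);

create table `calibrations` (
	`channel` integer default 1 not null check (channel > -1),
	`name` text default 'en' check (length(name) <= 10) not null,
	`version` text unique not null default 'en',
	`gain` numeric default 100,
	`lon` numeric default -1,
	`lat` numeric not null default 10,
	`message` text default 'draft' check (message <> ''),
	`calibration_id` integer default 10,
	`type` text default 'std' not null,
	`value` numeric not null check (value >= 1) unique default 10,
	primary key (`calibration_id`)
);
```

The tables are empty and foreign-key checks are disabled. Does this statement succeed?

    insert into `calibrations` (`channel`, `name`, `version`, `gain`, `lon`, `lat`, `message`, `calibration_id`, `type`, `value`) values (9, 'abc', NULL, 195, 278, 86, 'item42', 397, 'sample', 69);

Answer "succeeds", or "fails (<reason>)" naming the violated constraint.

version is explicitly set to NULL, but version is declared NOT NULL.

fails (NOT NULL on version)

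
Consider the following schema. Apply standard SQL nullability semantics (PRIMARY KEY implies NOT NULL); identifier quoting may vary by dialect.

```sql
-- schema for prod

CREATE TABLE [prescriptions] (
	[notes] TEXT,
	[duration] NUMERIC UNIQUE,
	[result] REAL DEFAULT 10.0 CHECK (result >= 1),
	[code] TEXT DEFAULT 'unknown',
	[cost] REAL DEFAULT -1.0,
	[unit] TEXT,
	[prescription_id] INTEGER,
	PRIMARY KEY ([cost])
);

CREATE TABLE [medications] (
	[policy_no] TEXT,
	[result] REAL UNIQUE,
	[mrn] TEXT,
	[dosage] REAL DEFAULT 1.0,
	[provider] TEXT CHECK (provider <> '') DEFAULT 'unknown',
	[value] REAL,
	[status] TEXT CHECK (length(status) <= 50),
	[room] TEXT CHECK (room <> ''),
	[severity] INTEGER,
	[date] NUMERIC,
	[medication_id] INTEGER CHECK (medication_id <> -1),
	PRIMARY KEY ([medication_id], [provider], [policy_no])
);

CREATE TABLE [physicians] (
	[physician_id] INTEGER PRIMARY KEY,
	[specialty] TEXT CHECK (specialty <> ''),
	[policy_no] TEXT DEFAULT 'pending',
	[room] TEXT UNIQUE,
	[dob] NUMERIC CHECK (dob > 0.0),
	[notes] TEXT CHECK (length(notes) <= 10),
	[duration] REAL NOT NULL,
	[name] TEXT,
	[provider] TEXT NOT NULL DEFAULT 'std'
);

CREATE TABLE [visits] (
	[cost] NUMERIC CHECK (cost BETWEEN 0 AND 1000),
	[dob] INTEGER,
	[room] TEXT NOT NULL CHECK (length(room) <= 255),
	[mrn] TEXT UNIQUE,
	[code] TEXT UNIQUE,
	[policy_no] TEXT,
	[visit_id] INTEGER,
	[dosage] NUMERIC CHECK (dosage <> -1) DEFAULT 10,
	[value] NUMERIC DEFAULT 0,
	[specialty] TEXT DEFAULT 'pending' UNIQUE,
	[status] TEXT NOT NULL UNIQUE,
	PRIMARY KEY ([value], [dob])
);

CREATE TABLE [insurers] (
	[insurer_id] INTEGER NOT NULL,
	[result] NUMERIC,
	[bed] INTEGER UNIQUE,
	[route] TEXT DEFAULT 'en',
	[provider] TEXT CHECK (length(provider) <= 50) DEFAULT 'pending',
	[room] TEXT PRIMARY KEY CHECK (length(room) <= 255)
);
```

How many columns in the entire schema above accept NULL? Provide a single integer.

31

prescriptions: 6 nullable (notes, duration, result, code, unit, prescription_id — PK (cost) and explicit NOT NULL columns excluded).
medications: 8 nullable (result, mrn, dosage, value, status, room, severity, date — PK (medication_id, provider, policy_no) and explicit NOT NULL columns excluded).
physicians: 6 nullable (specialty, policy_no, room, dob, notes, name — PK (physician_id) and explicit NOT NULL columns excluded).
visits: 7 nullable (cost, mrn, code, policy_no, visit_id, dosage, specialty — PK (value, dob) and explicit NOT NULL columns excluded).
insurers: 4 nullable (result, bed, route, provider — PK (room) and explicit NOT NULL columns excluded).
Total: 6 + 8 + 6 + 7 + 4 = 31.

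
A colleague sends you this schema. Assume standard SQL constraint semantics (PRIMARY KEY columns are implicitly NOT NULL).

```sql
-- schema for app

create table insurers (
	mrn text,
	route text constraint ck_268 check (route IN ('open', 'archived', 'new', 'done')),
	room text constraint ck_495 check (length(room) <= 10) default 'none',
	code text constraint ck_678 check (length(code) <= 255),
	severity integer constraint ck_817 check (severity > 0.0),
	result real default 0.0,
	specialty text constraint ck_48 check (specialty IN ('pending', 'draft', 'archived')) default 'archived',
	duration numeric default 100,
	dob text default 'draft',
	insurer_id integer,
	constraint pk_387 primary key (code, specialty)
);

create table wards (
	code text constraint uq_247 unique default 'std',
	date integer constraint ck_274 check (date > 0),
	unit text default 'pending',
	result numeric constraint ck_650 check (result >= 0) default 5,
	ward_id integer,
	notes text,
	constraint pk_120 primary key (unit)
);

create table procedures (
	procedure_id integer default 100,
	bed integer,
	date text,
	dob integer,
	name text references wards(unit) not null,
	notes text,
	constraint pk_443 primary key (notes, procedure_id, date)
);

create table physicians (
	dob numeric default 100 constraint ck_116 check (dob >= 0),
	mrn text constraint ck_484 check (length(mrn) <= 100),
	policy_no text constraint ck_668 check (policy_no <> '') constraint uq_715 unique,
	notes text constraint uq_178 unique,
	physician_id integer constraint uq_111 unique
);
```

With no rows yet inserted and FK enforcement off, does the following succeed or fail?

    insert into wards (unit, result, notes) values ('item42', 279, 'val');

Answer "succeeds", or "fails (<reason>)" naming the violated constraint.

NOT NULL columns: unit is supplied.
CHECK constraints: 279 satisfies (result >= 0).
No constraint is violated.

succeeds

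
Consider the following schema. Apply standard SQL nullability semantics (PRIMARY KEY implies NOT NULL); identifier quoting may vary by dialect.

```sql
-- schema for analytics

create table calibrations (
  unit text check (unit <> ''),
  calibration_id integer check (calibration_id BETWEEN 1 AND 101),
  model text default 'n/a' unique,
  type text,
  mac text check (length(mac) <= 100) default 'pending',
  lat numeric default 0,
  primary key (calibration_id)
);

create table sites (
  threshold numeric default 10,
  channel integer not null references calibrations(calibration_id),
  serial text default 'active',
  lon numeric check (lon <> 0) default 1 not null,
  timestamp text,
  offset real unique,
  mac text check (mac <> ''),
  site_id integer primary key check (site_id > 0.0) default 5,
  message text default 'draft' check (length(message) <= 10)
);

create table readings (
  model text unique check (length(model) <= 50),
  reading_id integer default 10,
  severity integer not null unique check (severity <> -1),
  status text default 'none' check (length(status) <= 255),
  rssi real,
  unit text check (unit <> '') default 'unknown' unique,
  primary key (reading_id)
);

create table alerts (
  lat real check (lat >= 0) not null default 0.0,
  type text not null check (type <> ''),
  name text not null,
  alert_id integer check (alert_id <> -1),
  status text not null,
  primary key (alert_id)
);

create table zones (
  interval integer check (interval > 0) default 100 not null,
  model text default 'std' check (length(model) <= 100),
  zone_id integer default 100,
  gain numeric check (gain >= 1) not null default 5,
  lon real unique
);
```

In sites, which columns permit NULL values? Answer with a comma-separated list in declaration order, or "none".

- threshold: DEFAULT only fills an omitted column; an explicit NULL is still allowed → nullable.
- channel: declared NOT NULL → not nullable.
- serial: DEFAULT only fills an omitted column; an explicit NULL is still allowed → nullable.
- lon: declared NOT NULL → not nullable.
- timestamp: no NOT NULL constraint applies → nullable.
- offset: UNIQUE does not imply NOT NULL → nullable.
- mac: CHECK does not forbid NULL (a CHECK constraint passes when its expression is NULL) → nullable.
- site_id: part of the PRIMARY KEY, which implies NOT NULL → not nullable.
- message: CHECK does not forbid NULL (a CHECK constraint passes when its expression is NULL) → nullable.

threshold, serial, timestamp, offset, mac, message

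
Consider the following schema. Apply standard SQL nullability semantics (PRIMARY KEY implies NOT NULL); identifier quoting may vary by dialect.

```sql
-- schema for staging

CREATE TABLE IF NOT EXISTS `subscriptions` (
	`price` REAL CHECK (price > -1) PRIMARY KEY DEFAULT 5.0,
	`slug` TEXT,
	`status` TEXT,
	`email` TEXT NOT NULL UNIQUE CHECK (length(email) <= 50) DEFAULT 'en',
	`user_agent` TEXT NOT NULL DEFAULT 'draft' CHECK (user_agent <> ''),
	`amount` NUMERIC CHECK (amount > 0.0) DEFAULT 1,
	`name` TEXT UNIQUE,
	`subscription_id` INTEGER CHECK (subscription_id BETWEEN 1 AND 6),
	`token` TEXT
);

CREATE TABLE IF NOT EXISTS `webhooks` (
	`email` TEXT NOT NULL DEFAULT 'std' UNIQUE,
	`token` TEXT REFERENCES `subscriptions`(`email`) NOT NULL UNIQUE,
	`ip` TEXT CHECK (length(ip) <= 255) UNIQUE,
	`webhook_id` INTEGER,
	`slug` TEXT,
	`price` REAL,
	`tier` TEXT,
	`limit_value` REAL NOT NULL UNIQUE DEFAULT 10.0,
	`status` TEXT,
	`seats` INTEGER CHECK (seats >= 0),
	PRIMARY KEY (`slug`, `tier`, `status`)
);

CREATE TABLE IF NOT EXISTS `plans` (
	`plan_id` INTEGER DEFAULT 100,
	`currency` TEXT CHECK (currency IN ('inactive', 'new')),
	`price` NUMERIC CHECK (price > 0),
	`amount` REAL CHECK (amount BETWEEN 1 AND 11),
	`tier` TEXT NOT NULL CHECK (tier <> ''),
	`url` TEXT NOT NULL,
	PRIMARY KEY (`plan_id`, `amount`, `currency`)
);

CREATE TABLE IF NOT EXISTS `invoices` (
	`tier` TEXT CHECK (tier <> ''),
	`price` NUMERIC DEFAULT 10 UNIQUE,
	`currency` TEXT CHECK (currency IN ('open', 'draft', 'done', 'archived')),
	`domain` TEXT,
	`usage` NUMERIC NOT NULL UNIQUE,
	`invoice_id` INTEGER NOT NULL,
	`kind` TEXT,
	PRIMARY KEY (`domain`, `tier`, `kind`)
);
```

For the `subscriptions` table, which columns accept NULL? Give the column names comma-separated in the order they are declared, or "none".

- price: part of the PRIMARY KEY, which implies NOT NULL → not nullable.
- slug: no NOT NULL constraint applies → nullable.
- status: no NOT NULL constraint applies → nullable.
- email: declared NOT NULL → not nullable.
- user_agent: declared NOT NULL → not nullable.
- amount: CHECK does not forbid NULL (a CHECK constraint passes when its expression is NULL) → nullable.
- name: UNIQUE does not imply NOT NULL → nullable.
- subscription_id: CHECK does not forbid NULL (a CHECK constraint passes when its expression is NULL) → nullable.
- token: no NOT NULL constraint applies → nullable.

slug, status, amount, name, subscription_id, token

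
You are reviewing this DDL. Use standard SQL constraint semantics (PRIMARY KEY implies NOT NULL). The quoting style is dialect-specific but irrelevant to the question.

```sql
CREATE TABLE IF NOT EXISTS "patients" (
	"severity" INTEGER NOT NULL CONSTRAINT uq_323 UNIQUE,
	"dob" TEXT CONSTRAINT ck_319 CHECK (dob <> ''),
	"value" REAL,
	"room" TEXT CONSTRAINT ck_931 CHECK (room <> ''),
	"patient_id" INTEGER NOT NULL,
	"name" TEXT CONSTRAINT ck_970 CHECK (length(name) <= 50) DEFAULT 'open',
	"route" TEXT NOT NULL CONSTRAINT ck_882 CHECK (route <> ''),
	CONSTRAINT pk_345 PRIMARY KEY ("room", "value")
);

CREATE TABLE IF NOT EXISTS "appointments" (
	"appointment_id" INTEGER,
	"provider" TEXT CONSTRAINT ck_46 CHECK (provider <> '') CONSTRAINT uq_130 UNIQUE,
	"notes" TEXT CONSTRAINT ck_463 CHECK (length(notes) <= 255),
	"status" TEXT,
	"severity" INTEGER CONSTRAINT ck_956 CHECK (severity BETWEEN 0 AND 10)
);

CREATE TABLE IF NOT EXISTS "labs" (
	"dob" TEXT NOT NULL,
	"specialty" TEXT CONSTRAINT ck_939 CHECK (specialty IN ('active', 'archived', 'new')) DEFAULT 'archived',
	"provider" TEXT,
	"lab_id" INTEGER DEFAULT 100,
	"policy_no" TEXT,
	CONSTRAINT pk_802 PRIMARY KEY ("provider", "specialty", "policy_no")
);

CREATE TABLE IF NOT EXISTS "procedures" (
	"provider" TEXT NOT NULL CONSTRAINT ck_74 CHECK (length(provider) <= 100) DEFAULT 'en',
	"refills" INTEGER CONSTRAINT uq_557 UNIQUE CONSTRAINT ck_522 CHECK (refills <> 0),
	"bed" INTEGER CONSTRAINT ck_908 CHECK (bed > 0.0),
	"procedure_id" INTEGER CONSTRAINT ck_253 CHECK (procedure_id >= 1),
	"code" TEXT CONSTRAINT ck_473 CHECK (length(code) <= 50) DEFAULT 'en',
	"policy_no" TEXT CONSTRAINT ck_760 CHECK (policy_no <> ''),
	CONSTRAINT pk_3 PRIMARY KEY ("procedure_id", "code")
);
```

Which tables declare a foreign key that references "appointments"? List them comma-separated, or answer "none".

none

No REFERENCES clause anywhere in the schema names appointments.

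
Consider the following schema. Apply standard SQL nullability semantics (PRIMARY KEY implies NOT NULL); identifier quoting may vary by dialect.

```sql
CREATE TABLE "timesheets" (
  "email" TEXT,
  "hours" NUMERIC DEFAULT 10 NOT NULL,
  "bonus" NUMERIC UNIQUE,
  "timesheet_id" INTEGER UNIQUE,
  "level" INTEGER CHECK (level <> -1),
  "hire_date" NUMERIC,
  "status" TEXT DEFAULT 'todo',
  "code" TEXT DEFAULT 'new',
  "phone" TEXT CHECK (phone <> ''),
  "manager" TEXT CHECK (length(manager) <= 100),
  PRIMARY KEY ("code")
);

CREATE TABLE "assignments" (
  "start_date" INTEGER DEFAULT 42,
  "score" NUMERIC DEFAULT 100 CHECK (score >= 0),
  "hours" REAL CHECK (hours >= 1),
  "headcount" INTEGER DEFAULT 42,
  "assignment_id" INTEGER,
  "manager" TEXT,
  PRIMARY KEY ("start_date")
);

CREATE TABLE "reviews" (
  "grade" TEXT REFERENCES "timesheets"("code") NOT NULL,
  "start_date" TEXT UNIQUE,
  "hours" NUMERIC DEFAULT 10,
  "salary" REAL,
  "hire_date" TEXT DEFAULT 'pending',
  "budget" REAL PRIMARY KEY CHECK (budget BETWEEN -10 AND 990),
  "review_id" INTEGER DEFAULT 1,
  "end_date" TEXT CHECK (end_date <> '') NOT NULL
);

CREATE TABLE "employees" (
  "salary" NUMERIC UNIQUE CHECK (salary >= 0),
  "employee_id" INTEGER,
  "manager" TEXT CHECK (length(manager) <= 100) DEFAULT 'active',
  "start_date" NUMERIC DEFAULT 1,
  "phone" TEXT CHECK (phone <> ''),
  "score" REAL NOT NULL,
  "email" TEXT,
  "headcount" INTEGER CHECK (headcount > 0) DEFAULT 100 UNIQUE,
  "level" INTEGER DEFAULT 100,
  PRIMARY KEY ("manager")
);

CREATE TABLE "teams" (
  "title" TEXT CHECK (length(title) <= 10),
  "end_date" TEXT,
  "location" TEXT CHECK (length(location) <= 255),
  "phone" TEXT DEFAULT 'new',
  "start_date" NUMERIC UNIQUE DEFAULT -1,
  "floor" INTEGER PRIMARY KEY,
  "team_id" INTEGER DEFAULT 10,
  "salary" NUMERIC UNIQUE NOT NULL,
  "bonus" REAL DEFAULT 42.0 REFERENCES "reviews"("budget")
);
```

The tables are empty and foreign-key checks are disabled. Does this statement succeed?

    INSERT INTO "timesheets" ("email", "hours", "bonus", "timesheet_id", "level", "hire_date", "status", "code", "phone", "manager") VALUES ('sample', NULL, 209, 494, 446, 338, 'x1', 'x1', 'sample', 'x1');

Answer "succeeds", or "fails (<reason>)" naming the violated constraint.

fails (NOT NULL on hours)

hours is explicitly set to NULL, but hours is declared NOT NULL.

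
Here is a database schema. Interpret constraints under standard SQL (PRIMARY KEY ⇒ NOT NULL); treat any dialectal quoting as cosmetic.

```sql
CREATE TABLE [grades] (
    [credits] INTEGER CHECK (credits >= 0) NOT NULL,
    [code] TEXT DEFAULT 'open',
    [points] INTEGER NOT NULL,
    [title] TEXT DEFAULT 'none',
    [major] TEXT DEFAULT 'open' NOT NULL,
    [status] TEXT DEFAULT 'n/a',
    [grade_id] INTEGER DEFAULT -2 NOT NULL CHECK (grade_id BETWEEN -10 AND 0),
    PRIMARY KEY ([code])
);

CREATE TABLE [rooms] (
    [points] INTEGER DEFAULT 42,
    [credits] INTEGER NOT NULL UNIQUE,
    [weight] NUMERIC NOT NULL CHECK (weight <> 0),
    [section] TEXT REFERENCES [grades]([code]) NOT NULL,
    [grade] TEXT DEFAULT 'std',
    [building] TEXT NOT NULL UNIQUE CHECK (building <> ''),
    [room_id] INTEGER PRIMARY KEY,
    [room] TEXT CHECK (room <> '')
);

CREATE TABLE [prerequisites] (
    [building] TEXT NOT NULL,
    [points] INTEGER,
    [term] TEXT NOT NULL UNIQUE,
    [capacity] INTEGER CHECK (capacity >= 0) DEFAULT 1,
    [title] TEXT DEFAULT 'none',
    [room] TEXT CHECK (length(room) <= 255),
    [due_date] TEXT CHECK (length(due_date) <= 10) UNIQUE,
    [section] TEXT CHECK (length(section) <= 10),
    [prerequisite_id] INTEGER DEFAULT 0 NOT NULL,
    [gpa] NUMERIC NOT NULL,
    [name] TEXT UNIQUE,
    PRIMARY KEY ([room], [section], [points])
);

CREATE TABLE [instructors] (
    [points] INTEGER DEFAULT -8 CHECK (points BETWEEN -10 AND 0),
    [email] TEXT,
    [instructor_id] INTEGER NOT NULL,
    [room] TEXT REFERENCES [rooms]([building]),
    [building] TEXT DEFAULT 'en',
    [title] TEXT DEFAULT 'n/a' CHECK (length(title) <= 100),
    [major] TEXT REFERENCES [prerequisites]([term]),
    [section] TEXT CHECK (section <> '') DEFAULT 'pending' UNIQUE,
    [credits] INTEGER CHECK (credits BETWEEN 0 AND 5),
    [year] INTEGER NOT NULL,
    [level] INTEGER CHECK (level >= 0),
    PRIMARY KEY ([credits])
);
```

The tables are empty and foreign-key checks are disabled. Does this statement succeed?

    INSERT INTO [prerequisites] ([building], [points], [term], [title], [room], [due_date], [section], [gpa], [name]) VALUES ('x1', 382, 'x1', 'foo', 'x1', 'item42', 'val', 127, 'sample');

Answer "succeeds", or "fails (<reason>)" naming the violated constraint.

NOT NULL columns: building is supplied; gpa is supplied; points is supplied; prerequisite_id defaults to 0; room is supplied; section is supplied; term is supplied.
CHECK constraints: 'x1' satisfies (length(room) <= 255); 'item42' satisfies (length(due_date) <= 10); 'val' satisfies (length(section) <= 10).
No constraint is violated.

succeeds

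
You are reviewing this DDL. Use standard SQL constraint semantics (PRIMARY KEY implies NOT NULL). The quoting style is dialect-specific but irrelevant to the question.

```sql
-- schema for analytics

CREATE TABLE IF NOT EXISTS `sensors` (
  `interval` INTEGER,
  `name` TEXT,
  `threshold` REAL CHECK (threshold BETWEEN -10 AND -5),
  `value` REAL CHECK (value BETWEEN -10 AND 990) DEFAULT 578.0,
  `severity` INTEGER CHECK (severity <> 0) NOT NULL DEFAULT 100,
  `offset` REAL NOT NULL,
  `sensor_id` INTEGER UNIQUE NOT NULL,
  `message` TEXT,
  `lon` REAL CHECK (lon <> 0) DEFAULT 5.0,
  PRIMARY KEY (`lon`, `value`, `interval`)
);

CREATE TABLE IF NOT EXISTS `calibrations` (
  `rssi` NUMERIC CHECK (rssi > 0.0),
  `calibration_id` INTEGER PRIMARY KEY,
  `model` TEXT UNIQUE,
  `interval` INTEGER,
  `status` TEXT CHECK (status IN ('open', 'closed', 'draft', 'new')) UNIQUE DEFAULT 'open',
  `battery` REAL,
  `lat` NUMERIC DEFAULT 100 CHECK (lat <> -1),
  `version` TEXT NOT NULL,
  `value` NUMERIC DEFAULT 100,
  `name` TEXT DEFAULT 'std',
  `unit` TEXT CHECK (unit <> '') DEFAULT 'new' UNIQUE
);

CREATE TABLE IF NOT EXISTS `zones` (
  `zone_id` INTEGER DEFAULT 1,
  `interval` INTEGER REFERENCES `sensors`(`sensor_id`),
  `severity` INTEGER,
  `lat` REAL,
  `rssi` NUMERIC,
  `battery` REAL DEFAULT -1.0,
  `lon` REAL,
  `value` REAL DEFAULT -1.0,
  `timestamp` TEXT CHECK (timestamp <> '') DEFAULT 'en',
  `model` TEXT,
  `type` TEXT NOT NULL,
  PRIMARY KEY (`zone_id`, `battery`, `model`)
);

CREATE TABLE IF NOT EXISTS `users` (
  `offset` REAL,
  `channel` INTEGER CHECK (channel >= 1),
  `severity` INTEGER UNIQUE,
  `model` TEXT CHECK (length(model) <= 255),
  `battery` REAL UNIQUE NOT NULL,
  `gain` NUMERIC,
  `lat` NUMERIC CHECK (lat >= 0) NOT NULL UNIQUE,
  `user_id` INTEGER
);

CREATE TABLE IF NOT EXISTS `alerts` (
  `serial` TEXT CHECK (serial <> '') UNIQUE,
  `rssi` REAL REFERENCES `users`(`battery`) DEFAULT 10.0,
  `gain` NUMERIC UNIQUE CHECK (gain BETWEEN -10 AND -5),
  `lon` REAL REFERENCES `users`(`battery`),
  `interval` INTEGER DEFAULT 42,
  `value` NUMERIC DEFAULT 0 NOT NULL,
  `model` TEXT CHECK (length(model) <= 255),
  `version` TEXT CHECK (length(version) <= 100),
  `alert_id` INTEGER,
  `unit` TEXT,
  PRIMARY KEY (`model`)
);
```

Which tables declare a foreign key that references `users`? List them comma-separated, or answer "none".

alerts

- alerts.rssi references users(battery).
- alerts.lon references users(battery).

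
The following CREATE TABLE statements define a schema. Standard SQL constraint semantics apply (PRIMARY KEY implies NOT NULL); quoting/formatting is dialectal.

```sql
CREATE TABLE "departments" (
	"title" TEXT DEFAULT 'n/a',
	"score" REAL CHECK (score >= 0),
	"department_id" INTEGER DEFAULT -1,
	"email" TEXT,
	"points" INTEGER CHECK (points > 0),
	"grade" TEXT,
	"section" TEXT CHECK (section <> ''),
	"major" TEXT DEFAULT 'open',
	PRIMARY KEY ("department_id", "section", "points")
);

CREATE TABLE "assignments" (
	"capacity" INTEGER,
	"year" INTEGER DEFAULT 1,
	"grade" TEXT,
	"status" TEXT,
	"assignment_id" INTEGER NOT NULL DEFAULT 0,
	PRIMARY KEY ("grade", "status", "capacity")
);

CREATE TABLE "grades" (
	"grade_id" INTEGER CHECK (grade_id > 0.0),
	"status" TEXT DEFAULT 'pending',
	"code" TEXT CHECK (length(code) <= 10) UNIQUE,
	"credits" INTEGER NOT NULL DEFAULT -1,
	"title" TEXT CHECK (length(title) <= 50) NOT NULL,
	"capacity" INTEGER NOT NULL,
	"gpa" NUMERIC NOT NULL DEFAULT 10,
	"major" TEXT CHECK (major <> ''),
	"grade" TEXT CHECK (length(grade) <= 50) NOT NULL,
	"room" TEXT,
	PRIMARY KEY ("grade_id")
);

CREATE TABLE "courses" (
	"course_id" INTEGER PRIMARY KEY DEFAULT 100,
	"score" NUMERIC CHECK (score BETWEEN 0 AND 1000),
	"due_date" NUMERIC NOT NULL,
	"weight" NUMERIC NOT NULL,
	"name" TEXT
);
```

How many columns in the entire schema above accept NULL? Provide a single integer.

12

departments: 5 nullable (title, score, email, grade, major — PK (department_id, section, points) and explicit NOT NULL columns excluded).
assignments: 1 nullable (year — PK (grade, status, capacity) and explicit NOT NULL columns excluded).
grades: 4 nullable (status, code, major, room — PK (grade_id) and explicit NOT NULL columns excluded).
courses: 2 nullable (score, name — PK (course_id) and explicit NOT NULL columns excluded).
Total: 5 + 1 + 4 + 2 = 12.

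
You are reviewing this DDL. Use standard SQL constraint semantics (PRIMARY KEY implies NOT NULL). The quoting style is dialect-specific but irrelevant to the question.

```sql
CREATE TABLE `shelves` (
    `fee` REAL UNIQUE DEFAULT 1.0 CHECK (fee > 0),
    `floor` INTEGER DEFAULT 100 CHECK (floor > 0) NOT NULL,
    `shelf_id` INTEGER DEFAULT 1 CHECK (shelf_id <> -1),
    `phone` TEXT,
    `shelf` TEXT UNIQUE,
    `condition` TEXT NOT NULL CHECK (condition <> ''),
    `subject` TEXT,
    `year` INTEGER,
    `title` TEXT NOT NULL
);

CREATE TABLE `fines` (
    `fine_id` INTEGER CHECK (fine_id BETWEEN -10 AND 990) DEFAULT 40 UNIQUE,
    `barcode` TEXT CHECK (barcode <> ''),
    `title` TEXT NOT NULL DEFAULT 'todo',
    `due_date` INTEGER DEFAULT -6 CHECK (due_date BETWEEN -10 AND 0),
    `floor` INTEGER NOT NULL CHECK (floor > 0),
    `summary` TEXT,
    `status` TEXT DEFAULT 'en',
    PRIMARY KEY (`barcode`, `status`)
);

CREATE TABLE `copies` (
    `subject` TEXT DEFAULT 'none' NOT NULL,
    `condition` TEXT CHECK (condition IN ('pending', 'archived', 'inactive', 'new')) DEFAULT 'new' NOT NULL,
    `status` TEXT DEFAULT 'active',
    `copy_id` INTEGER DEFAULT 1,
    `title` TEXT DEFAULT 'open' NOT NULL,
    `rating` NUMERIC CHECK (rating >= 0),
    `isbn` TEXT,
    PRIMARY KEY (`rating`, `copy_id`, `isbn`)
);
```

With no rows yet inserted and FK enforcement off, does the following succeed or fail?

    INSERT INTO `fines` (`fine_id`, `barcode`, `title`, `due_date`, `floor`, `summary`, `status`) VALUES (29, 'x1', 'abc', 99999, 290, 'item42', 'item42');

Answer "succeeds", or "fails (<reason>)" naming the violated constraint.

The value 99999 for due_date violates CHECK (due_date BETWEEN -10 AND 0).

fails (CHECK on due_date)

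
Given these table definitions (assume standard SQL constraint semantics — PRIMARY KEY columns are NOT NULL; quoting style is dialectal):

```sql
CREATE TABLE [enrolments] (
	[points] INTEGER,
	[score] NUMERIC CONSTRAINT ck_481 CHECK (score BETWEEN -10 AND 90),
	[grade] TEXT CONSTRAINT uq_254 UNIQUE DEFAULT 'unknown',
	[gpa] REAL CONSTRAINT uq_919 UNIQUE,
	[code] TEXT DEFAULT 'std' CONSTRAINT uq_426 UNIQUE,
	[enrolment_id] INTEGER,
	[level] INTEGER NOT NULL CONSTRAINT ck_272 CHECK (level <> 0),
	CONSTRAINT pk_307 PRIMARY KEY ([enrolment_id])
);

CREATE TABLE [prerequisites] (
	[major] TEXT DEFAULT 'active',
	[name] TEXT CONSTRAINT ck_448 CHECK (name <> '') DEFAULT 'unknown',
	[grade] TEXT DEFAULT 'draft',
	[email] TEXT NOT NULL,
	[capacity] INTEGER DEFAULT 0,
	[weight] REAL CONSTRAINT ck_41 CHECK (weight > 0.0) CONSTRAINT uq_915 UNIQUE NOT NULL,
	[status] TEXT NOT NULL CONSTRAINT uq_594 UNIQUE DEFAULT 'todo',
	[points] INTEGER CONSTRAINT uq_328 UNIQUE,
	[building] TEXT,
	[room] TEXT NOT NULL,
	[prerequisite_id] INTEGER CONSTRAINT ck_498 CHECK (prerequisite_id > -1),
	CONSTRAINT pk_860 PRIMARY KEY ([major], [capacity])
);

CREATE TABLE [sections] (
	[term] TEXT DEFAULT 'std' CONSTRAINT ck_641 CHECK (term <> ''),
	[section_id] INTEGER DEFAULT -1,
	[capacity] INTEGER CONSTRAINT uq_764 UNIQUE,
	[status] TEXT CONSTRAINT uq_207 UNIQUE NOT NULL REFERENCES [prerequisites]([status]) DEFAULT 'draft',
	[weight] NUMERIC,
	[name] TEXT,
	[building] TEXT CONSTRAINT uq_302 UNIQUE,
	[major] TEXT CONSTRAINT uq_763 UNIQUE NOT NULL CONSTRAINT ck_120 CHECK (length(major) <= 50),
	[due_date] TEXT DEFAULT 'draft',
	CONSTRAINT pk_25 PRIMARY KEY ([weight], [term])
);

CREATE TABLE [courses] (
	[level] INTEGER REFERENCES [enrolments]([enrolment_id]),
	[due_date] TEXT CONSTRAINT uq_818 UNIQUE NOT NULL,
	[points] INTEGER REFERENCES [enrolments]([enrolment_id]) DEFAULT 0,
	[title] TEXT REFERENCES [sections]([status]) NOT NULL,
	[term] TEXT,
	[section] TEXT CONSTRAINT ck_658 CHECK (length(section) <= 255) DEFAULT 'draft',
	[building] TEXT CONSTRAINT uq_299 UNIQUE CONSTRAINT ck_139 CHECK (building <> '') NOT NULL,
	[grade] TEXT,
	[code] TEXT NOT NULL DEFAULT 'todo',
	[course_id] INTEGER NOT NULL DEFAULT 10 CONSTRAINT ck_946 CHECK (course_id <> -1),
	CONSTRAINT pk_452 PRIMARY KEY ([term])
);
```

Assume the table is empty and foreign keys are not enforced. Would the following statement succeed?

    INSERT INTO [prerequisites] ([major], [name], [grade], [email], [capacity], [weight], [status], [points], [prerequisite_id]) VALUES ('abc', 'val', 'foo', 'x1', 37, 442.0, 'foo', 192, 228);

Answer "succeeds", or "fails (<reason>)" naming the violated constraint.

fails (NOT NULL on room)

room is omitted from the column list and has no DEFAULT, so it would receive NULL.
But room is declared NOT NULL.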